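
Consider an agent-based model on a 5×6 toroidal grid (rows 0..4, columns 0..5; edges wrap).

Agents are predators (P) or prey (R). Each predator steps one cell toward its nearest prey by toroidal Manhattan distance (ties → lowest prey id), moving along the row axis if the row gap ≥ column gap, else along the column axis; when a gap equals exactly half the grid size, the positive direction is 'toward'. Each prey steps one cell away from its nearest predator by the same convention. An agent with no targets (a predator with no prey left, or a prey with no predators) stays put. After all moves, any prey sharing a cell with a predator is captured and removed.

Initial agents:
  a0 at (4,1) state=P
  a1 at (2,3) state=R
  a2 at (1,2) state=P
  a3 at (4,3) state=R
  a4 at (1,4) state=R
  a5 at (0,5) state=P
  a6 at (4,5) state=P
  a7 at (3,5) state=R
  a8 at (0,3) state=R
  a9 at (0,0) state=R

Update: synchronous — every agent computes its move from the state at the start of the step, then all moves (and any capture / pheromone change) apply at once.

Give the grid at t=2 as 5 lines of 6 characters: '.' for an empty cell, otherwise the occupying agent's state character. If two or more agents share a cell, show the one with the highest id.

t=1: a0@(4,2):P a1@(3,3):R a2@(2,2):P a3@(4,4):R a4@(1,5):R a5@(0,0):P a6@(3,5):P a7@(2,5):R a8@(4,3):R a9@(0,1):R
t=2: a0@(4,3):P a1@(2,3):R a2@(3,2):P a3@(4,5):R a5@(0,1):P a6@(2,5):P a7@(1,5):R a8@(4,4):R a9@(0,2):R

.PR...
.....R
...R.P
..P...
...PRR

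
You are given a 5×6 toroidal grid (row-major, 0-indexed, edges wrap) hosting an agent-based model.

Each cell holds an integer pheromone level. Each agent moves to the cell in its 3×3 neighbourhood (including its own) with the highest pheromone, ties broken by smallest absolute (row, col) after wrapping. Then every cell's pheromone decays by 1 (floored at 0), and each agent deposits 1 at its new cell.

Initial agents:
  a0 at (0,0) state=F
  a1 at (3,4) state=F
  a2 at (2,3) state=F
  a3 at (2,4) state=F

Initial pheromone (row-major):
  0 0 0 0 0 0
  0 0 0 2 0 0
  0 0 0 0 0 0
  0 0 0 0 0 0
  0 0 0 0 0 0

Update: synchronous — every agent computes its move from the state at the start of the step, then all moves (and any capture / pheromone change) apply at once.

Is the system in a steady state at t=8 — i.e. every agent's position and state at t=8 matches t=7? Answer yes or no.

t=1: a0@(0,0) a1@(2,3) a2@(1,3) a3@(1,3) | pheromone: 1 0 0 0 0 0 / 0 0 0 3 0 0 / 0 0 0 1 0 0 / 0 0 0 0 0 0 / 0 0 0 0 0 0
t=2: a0@(0,0) a1@(1,3) a2@(1,3) a3@(1,3) | pheromone: 1 0 0 0 0 0 / 0 0 0 5 0 0 / 0 0 0 0 0 0 / 0 0 0 0 0 0 / 0 0 0 0 0 0
t=3: a0@(0,0) a1@(1,3) a2@(1,3) a3@(1,3) | pheromone: 1 0 0 0 0 0 / 0 0 0 7 0 0 / 0 0 0 0 0 0 / 0 0 0 0 0 0 / 0 0 0 0 0 0
t=4: a0@(0,0) a1@(1,3) a2@(1,3) a3@(1,3) | pheromone: 1 0 0 0 0 0 / 0 0 0 9 0 0 / 0 0 0 0 0 0 / 0 0 0 0 0 0 / 0 0 0 0 0 0
t=5: a0@(0,0) a1@(1,3) a2@(1,3) a3@(1,3) | pheromone: 1 0 0 0 0 0 / 0 0 0 11 0 0 / 0 0 0 0 0 0 / 0 0 0 0 0 0 / 0 0 0 0 0 0
t=6: a0@(0,0) a1@(1,3) a2@(1,3) a3@(1,3) | pheromone: 1 0 0 0 0 0 / 0 0 0 13 0 0 / 0 0 0 0 0 0 / 0 0 0 0 0 0 / 0 0 0 0 0 0
t=7: a0@(0,0) a1@(1,3) a2@(1,3) a3@(1,3) | pheromone: 1 0 0 0 0 0 / 0 0 0 15 0 0 / 0 0 0 0 0 0 / 0 0 0 0 0 0 / 0 0 0 0 0 0
t=8: a0@(0,0) a1@(1,3) a2@(1,3) a3@(1,3) | pheromone: 1 0 0 0 0 0 / 0 0 0 17 0 0 / 0 0 0 0 0 0 / 0 0 0 0 0 0 / 0 0 0 0 0 0

yes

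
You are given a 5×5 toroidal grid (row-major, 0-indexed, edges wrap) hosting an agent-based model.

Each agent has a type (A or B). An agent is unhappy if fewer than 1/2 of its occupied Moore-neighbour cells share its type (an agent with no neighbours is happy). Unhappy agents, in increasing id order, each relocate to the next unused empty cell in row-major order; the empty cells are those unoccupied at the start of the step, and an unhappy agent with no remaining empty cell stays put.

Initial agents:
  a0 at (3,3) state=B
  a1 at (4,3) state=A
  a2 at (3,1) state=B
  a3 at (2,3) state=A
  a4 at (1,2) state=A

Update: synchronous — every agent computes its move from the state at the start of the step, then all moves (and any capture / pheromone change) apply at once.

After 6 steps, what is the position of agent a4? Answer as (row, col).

(1, 2)

t=1: a0@(0,0):B a1@(0,1):A a2@(3,1):B a3@(2,3):A a4@(1,2):A
t=2: a0@(0,2):B a1@(0,1):A a2@(3,1):B a3@(2,3):A a4@(1,2):A
t=3: a0@(0,0):B a1@(0,1):A a2@(3,1):B a3@(2,3):A a4@(1,2):A
t=4: a0@(0,2):B a1@(0,1):A a2@(3,1):B a3@(2,3):A a4@(1,2):A
t=5: a0@(0,0):B a1@(0,1):A a2@(3,1):B a3@(2,3):A a4@(1,2):A
t=6: a0@(0,2):B a1@(0,1):A a2@(3,1):B a3@(2,3):A a4@(1,2):A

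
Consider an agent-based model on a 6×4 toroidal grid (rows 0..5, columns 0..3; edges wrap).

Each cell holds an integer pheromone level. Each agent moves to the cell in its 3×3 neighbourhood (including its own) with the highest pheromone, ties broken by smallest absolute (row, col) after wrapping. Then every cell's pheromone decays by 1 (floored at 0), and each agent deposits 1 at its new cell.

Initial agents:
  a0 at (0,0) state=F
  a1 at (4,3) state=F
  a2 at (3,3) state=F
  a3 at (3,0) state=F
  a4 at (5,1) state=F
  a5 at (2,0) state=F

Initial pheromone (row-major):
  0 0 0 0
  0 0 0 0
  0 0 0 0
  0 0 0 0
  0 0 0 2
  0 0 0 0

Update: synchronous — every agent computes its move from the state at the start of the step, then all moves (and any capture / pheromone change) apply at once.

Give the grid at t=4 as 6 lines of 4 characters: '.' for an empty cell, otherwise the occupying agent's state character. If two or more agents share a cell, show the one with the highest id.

t=1: a0@(0,0) a1@(4,3) a2@(4,3) a3@(4,3) a4@(0,0) a5@(1,0) | pheromone: 2 0 0 0 / 1 0 0 0 / 0 0 0 0 / 0 0 0 0 / 0 0 0 4 / 0 0 0 0
t=2: a0@(0,0) a1@(4,3) a2@(4,3) a3@(4,3) a4@(0,0) a5@(0,0) | pheromone: 4 0 0 0 / 0 0 0 0 / 0 0 0 0 / 0 0 0 0 / 0 0 0 6 / 0 0 0 0
t=3: a0@(0,0) a1@(4,3) a2@(4,3) a3@(4,3) a4@(0,0) a5@(0,0) | pheromone: 6 0 0 0 / 0 0 0 0 / 0 0 0 0 / 0 0 0 0 / 0 0 0 8 / 0 0 0 0
t=4: a0@(0,0) a1@(4,3) a2@(4,3) a3@(4,3) a4@(0,0) a5@(0,0) | pheromone: 8 0 0 0 / 0 0 0 0 / 0 0 0 0 / 0 0 0 0 / 0 0 0 10 / 0 0 0 0

F...
....
....
....
...F
....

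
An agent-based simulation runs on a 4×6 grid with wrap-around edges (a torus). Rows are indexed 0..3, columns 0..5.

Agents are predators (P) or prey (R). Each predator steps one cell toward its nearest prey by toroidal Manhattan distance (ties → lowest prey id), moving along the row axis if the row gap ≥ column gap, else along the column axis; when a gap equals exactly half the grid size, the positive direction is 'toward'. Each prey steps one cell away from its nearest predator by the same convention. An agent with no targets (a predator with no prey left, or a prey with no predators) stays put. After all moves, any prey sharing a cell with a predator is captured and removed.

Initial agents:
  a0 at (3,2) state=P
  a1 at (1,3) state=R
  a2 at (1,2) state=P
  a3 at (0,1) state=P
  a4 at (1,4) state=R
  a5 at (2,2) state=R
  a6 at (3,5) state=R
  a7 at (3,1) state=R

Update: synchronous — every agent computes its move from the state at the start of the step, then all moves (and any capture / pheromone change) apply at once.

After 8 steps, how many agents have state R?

t=1: a0@(2,2):P a1@(1,4):R a2@(1,3):P a3@(3,1):P a4@(1,5):R a5@(1,2):R a6@(3,4):R a7@(3,0):R
t=2: a0@(1,2):P a1@(1,5):R a2@(1,4):P a3@(3,0):P a4@(1,0):R a5@(0,2):R a6@(3,5):R a7@(3,5):R
t=3: a0@(0,2):P a1@(1,0):R a2@(1,5):P a3@(3,5):P a5@(3,2):R a6@(3,4):R a7@(3,4):R
t=4: a0@(3,2):P a1@(1,1):R a2@(1,0):P a3@(3,4):P a5@(2,2):R a6@(3,3):R a7@(3,3):R
t=5: a0@(2,2):P a1@(1,2):R a2@(1,1):P a3@(3,3):P a5@(1,2):R a6@(3,4):R a7@(3,4):R
t=6: a0@(1,2):P a1@(0,2):R a2@(1,2):P a3@(3,4):P a5@(0,2):R a6@(3,5):R a7@(3,5):R
t=7: a0@(0,2):P a1@(3,2):R a2@(0,2):P a3@(3,5):P a5@(3,2):R a6@(3,0):R a7@(3,0):R
t=8: a0@(3,2):P a1@(2,2):R a2@(3,2):P a3@(3,0):P a5@(2,2):R a6@(3,1):R a7@(3,1):R

4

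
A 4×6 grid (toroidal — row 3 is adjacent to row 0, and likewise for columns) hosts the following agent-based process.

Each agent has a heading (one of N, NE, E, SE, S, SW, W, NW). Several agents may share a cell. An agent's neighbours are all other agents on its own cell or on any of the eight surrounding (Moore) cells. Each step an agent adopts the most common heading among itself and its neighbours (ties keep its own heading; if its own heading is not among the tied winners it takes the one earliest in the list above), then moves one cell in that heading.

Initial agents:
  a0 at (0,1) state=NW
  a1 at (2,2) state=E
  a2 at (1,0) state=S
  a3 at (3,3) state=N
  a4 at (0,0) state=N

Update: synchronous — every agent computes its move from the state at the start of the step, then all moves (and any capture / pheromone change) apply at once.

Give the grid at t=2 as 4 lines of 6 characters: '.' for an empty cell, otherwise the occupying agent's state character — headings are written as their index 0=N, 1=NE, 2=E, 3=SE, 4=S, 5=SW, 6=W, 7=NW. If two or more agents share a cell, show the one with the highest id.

t=1: a0@(3,0):NW a1@(2,3):E a2@(2,0):S a3@(2,3):N a4@(3,0):N
t=2: a0@(2,5):NW a1@(2,4):E a2@(3,0):S a3@(1,3):N a4@(2,0):N

......
...0..
0...27
4.....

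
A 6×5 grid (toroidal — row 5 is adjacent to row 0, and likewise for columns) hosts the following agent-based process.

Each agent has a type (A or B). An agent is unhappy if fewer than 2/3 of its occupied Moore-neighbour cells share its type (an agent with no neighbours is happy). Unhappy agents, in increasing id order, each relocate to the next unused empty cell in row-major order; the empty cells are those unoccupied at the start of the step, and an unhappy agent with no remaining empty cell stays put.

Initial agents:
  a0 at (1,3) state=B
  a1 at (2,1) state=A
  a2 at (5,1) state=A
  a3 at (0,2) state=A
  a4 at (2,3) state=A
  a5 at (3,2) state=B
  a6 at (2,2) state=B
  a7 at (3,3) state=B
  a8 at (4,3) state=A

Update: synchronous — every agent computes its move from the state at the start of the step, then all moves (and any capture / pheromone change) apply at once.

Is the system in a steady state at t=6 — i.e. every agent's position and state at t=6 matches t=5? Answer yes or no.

no

t=1: a0@(0,0):B a1@(0,1):A a2@(5,1):A a3@(0,3):A a4@(0,4):A a5@(1,0):B a6@(1,1):B a7@(1,2):B a8@(1,4):A
t=2: a0@(0,2):B a1@(1,3):A a2@(2,0):A a3@(0,3):A a4@(2,1):A a5@(2,2):B a6@(1,1):B a7@(2,3):B a8@(2,4):A
t=3: a0@(0,0):B a1@(0,1):A a2@(2,0):A a3@(0,4):A a4@(1,0):A a5@(1,2):B a6@(1,4):B a7@(3,0):B a8@(2,4):A
t=4: a0@(0,2):B a1@(0,3):A a2@(1,1):A a3@(1,3):A a4@(1,0):A a5@(2,1):B a6@(2,2):B a7@(2,3):B a8@(3,1):A
t=5: a0@(0,0):B a1@(0,1):A a2@(0,4):A a3@(1,2):A a4@(1,4):A a5@(2,0):B a6@(2,4):B a7@(3,0):B a8@(3,2):A
t=6: a0@(0,2):B a1@(0,3):A a2@(1,0):A a3@(1,2):A a4@(1,1):A a5@(2,0):B a6@(2,4):B a7@(3,0):B a8@(3,2):A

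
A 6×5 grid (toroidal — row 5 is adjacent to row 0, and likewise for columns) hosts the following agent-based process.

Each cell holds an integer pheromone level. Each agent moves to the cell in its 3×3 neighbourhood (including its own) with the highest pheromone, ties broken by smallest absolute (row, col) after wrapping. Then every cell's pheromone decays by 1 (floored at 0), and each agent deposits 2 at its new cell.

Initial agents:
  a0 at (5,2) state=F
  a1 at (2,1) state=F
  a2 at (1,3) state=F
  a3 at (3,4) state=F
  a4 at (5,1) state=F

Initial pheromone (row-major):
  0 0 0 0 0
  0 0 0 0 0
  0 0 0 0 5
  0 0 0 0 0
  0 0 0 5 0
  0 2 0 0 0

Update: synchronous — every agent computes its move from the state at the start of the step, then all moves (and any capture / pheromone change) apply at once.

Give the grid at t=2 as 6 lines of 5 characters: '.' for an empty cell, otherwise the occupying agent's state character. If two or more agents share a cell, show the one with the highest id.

t=1: a0@(4,3) a1@(1,0) a2@(2,4) a3@(2,4) a4@(5,1) | pheromone: 0 0 0 0 0 / 2 0 0 0 0 / 0 0 0 0 8 / 0 0 0 0 0 / 0 0 0 6 0 / 0 3 0 0 0
t=2: a0@(4,3) a1@(2,4) a2@(2,4) a3@(2,4) a4@(5,1) | pheromone: 0 0 0 0 0 / 1 0 0 0 0 / 0 0 0 0 13 / 0 0 0 0 0 / 0 0 0 7 0 / 0 4 0 0 0

.....
.....
....F
.....
...F.
.F...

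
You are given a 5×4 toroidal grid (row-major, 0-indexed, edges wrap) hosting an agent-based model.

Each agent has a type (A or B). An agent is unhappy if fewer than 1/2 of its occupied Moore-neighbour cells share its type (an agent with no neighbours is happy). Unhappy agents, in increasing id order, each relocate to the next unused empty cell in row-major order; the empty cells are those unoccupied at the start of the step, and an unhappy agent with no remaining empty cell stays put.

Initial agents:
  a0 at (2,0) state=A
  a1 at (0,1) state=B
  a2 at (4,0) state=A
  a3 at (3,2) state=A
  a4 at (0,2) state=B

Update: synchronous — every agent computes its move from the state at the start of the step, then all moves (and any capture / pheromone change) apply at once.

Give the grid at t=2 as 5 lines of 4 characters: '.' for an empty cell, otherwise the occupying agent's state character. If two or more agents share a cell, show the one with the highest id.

t=1: a0@(2,0):A a1@(0,1):B a2@(0,0):A a3@(3,2):A a4@(0,2):B
t=2: a0@(2,0):A a1@(0,1):B a2@(0,3):A a3@(3,2):A a4@(0,2):B

.BBA
....
A...
..A.
....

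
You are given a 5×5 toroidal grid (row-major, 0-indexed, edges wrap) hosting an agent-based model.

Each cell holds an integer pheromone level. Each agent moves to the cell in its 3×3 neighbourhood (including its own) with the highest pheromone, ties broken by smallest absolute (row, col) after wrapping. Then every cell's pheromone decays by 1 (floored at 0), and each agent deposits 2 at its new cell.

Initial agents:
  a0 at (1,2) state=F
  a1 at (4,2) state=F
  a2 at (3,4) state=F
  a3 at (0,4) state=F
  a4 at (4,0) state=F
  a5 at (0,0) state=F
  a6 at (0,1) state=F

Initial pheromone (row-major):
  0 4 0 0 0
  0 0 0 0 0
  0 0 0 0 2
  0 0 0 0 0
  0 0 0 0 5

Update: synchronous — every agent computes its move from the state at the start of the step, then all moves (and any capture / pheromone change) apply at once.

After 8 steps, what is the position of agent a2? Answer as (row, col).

(4, 4)

t=1: a0@(0,1) a1@(0,1) a2@(4,4) a3@(4,4) a4@(4,4) a5@(4,4) a6@(0,1) | pheromone: 0 9 0 0 0 / 0 0 0 0 0 / 0 0 0 0 1 / 0 0 0 0 0 / 0 0 0 0 12
t=2: a0@(0,1) a1@(0,1) a2@(4,4) a3@(4,4) a4@(4,4) a5@(4,4) a6@(0,1) | pheromone: 0 14 0 0 0 / 0 0 0 0 0 / 0 0 0 0 0 / 0 0 0 0 0 / 0 0 0 0 19
t=3: a0@(0,1) a1@(0,1) a2@(4,4) a3@(4,4) a4@(4,4) a5@(4,4) a6@(0,1) | pheromone: 0 19 0 0 0 / 0 0 0 0 0 / 0 0 0 0 0 / 0 0 0 0 0 / 0 0 0 0 26
t=4: a0@(0,1) a1@(0,1) a2@(4,4) a3@(4,4) a4@(4,4) a5@(4,4) a6@(0,1) | pheromone: 0 24 0 0 0 / 0 0 0 0 0 / 0 0 0 0 0 / 0 0 0 0 0 / 0 0 0 0 33
t=5: a0@(0,1) a1@(0,1) a2@(4,4) a3@(4,4) a4@(4,4) a5@(4,4) a6@(0,1) | pheromone: 0 29 0 0 0 / 0 0 0 0 0 / 0 0 0 0 0 / 0 0 0 0 0 / 0 0 0 0 40
t=6: a0@(0,1) a1@(0,1) a2@(4,4) a3@(4,4) a4@(4,4) a5@(4,4) a6@(0,1) | pheromone: 0 34 0 0 0 / 0 0 0 0 0 / 0 0 0 0 0 / 0 0 0 0 0 / 0 0 0 0 47
t=7: a0@(0,1) a1@(0,1) a2@(4,4) a3@(4,4) a4@(4,4) a5@(4,4) a6@(0,1) | pheromone: 0 39 0 0 0 / 0 0 0 0 0 / 0 0 0 0 0 / 0 0 0 0 0 / 0 0 0 0 54
t=8: a0@(0,1) a1@(0,1) a2@(4,4) a3@(4,4) a4@(4,4) a5@(4,4) a6@(0,1) | pheromone: 0 44 0 0 0 / 0 0 0 0 0 / 0 0 0 0 0 / 0 0 0 0 0 / 0 0 0 0 61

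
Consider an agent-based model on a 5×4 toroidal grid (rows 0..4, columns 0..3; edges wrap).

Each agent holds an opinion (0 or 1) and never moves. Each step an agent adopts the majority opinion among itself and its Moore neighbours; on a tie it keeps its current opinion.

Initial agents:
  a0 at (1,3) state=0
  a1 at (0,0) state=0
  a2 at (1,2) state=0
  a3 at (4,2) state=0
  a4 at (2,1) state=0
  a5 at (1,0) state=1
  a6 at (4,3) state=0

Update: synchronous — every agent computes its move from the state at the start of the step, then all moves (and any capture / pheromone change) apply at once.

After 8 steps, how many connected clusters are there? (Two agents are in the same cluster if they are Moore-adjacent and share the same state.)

1

t=1: a0@(1,3):0 a1@(0,0):0 a2@(1,2):0 a3@(4,2):0 a4@(2,1):0 a5@(1,0):0 a6@(4,3):0
t=2: (unchanged — steady state)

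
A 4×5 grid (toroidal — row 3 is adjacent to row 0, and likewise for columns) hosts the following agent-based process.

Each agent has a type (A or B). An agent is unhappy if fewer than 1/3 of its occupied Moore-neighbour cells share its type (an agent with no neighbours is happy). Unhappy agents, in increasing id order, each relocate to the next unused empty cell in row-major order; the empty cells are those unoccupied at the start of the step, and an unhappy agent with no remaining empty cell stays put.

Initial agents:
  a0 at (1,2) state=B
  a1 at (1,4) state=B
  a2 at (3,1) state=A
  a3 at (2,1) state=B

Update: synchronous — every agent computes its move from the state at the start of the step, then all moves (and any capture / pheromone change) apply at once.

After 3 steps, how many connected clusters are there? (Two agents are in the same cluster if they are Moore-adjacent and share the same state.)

t=1: a0@(1,2):B a1@(1,4):B a2@(0,0):A a3@(2,1):B
t=2: a0@(1,2):B a1@(0,1):B a2@(0,2):A a3@(2,1):B
t=3: a0@(1,2):B a1@(0,1):B a2@(0,0):A a3@(2,1):B

2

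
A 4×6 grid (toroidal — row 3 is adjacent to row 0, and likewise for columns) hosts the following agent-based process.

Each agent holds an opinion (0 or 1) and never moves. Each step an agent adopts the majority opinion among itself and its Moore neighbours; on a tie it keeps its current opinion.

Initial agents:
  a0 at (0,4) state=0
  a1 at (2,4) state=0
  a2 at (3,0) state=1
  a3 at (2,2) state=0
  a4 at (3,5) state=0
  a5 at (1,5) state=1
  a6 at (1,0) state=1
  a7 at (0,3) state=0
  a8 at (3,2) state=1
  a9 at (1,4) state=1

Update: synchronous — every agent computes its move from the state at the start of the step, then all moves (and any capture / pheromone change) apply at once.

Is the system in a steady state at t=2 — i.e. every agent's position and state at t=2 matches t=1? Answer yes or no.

no

t=1: a0@(0,4):0 a1@(2,4):0 a2@(3,0):1 a3@(2,2):0 a4@(3,5):0 a5@(1,5):1 a6@(1,0):1 a7@(0,3):0 a8@(3,2):0 a9@(1,4):0
t=2: a0@(0,4):0 a1@(2,4):0 a2@(3,0):1 a3@(2,2):0 a4@(3,5):0 a5@(1,5):0 a6@(1,0):1 a7@(0,3):0 a8@(3,2):0 a9@(1,4):0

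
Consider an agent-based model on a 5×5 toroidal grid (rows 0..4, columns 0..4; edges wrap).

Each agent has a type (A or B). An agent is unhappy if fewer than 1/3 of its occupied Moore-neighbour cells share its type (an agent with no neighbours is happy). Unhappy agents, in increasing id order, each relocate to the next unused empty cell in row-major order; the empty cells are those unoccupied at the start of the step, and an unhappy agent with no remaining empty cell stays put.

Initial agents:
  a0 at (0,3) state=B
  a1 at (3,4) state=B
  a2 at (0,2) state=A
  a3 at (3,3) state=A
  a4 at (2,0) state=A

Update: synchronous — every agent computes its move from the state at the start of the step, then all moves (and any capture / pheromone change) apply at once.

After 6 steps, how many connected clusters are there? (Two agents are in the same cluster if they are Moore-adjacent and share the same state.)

t=1: a0@(0,0):B a1@(0,1):B a2@(0,4):A a3@(1,0):A a4@(1,1):A
t=2: a0@(0,2):B a1@(0,1):B a2@(0,4):A a3@(1,0):A a4@(1,1):A
t=3: (unchanged — steady state)

2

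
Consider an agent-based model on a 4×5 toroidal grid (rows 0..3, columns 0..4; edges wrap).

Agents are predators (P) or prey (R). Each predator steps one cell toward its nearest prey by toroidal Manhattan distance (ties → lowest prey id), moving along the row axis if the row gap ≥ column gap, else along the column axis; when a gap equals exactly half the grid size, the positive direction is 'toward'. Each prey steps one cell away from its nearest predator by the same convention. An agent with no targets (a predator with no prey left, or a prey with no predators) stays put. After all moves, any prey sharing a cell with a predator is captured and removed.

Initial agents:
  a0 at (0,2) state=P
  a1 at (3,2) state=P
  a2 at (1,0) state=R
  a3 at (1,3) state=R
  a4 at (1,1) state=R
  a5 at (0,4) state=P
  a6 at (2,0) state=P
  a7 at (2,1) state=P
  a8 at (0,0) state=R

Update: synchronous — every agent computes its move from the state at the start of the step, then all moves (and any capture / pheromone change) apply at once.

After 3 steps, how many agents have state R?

1

t=1: a0@(1,2):P a1@(0,2):P a3@(2,3):R a4@(0,1):R a5@(0,0):P a6@(1,0):P a7@(1,1):P a8@(0,1):R
t=2: a0@(2,2):P a1@(0,1):P a3@(3,3):R a5@(0,1):P a6@(0,0):P a7@(0,1):P
t=3: a0@(3,2):P a1@(0,2):P a3@(0,3):R a5@(0,2):P a6@(0,4):P a7@(0,2):P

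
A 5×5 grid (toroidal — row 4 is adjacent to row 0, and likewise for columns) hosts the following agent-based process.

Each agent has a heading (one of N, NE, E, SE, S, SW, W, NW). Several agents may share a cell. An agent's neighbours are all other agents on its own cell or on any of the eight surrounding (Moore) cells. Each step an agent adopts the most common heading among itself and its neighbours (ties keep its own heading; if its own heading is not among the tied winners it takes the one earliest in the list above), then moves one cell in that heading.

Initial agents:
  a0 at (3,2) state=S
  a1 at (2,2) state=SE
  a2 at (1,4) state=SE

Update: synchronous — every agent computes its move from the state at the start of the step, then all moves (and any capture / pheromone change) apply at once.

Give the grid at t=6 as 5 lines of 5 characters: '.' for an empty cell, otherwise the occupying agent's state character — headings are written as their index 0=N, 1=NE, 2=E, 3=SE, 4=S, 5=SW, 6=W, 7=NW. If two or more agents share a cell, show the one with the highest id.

t=1: a0@(4,2):S a1@(3,3):SE a2@(2,0):SE
t=2: a0@(0,2):S a1@(4,4):SE a2@(3,1):SE
t=3: a0@(1,2):S a1@(0,0):SE a2@(4,2):SE
t=4: a0@(2,2):S a1@(1,1):SE a2@(0,3):SE
t=5: a0@(3,2):S a1@(2,2):SE a2@(1,4):SE
t=6: a0@(4,2):S a1@(3,3):SE a2@(2,0):SE

.....
.....
3....
...3.
..4..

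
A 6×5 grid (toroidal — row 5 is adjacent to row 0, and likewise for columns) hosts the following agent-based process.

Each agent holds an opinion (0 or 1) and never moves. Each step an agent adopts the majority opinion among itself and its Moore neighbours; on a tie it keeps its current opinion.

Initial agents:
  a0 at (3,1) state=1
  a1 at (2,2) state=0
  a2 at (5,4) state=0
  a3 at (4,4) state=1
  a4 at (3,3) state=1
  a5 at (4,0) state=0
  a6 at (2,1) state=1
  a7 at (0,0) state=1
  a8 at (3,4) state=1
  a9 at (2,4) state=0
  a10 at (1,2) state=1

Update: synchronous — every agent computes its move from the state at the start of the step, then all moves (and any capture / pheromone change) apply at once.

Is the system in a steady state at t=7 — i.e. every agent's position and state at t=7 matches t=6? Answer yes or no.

yes

t=1: a0@(3,1):1 a1@(2,2):1 a2@(5,4):0 a3@(4,4):1 a4@(3,3):1 a5@(4,0):1 a6@(2,1):1 a7@(0,0):1 a8@(3,4):1 a9@(2,4):1 a10@(1,2):1
t=2: a0@(3,1):1 a1@(2,2):1 a2@(5,4):1 a3@(4,4):1 a4@(3,3):1 a5@(4,0):1 a6@(2,1):1 a7@(0,0):1 a8@(3,4):1 a9@(2,4):1 a10@(1,2):1
t=3: (unchanged — steady state)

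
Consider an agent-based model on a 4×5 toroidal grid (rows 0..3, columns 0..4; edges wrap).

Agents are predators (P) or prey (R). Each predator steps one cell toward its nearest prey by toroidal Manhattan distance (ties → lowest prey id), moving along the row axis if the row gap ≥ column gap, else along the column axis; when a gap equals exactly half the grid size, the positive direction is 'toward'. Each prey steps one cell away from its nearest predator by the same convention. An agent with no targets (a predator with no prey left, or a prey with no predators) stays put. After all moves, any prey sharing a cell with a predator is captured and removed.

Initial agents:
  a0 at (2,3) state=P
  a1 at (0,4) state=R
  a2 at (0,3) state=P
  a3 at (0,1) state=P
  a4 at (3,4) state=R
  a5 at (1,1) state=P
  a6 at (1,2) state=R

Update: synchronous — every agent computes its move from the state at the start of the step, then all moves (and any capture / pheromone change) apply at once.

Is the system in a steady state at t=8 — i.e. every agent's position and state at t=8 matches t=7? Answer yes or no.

t=1: a0@(3,3):P a2@(0,4):P a3@(0,0):P a5@(1,2):P a6@(1,3):R
t=2: a0@(0,3):P a2@(1,4):P a3@(0,4):P a5@(1,3):P
t=3: (unchanged — steady state)

yes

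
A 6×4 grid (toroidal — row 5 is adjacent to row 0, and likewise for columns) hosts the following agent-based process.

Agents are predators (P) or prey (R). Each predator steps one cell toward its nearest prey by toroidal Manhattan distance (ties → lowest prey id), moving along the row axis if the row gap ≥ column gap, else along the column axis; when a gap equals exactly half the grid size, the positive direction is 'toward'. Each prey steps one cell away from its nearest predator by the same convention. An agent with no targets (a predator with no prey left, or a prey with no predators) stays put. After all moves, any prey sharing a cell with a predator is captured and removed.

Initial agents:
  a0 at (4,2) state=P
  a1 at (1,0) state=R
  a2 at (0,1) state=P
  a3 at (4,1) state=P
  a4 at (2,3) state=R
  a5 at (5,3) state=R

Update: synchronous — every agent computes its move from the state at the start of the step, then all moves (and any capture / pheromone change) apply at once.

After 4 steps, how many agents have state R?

3

t=1: a0@(5,2):P a1@(2,0):R a2@(1,1):P a3@(4,2):P a4@(1,3):R a5@(0,3):R
t=2: a0@(0,2):P a1@(3,0):R a2@(2,1):P a3@(5,2):P a4@(1,2):R a5@(1,3):R
t=3: a0@(1,2):P a1@(4,0):R a2@(3,1):P a3@(0,2):P a4@(2,2):R a5@(2,3):R
t=4: a0@(2,2):P a1@(5,0):R a2@(4,1):P a3@(1,2):P a4@(3,2):R a5@(3,3):R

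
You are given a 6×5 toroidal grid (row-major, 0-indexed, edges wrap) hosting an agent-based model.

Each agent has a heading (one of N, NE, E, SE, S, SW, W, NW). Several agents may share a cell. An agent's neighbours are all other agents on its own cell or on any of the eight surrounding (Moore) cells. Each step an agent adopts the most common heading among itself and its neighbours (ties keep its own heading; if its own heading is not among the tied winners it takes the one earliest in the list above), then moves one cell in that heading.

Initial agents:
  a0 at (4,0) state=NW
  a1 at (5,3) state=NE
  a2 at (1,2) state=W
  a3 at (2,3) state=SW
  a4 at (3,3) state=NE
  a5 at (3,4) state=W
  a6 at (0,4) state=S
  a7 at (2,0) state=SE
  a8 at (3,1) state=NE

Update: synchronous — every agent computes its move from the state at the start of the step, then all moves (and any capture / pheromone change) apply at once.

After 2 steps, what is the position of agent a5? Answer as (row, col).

(2, 4)

t=1: a0@(3,4):NW a1@(4,4):NE a2@(1,1):W a3@(2,2):W a4@(2,4):NE a5@(3,3):W a6@(1,4):S a7@(3,1):SE a8@(2,2):NE
t=2: a0@(2,0):NE a1@(3,0):NE a2@(1,0):W a3@(2,1):W a4@(1,0):NE a5@(2,4):NE a6@(2,4):S a7@(4,2):SE a8@(2,1):W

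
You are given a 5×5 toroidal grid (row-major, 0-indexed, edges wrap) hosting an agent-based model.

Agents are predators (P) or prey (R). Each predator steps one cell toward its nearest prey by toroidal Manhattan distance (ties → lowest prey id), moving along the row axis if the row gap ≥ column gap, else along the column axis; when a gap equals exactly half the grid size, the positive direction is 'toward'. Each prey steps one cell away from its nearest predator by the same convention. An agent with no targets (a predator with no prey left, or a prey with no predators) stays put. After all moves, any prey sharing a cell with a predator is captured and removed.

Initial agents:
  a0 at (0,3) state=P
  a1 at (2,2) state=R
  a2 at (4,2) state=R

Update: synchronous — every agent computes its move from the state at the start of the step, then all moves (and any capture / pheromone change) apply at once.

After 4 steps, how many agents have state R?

t=1: a0@(4,3):P a1@(3,2):R a2@(3,2):R
t=2: a0@(3,3):P a1@(2,2):R a2@(2,2):R
t=3: a0@(2,3):P a1@(1,2):R a2@(1,2):R
t=4: a0@(1,3):P a1@(0,2):R a2@(0,2):R

2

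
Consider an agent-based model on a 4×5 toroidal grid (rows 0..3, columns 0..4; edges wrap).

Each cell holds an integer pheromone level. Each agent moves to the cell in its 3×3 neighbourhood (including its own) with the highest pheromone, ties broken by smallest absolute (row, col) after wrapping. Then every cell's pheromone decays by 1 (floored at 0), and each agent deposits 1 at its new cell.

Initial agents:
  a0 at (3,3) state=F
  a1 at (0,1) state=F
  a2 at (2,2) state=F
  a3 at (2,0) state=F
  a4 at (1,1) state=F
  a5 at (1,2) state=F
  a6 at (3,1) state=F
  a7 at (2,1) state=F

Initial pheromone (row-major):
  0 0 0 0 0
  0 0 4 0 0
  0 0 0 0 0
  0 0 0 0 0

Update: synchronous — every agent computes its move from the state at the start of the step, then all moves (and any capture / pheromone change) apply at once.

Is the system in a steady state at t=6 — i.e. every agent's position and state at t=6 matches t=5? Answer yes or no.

yes

t=1: a0@(0,2) a1@(1,2) a2@(1,2) a3@(1,0) a4@(1,2) a5@(1,2) a6@(0,0) a7@(1,2) | pheromone: 1 0 1 0 0 / 1 0 8 0 0 / 0 0 0 0 0 / 0 0 0 0 0
t=2: a0@(1,2) a1@(1,2) a2@(1,2) a3@(0,0) a4@(1,2) a5@(1,2) a6@(0,0) a7@(1,2) | pheromone: 2 0 0 0 0 / 0 0 13 0 0 / 0 0 0 0 0 / 0 0 0 0 0
t=3: a0@(1,2) a1@(1,2) a2@(1,2) a3@(0,0) a4@(1,2) a5@(1,2) a6@(0,0) a7@(1,2) | pheromone: 3 0 0 0 0 / 0 0 18 0 0 / 0 0 0 0 0 / 0 0 0 0 0
t=4: a0@(1,2) a1@(1,2) a2@(1,2) a3@(0,0) a4@(1,2) a5@(1,2) a6@(0,0) a7@(1,2) | pheromone: 4 0 0 0 0 / 0 0 23 0 0 / 0 0 0 0 0 / 0 0 0 0 0
t=5: a0@(1,2) a1@(1,2) a2@(1,2) a3@(0,0) a4@(1,2) a5@(1,2) a6@(0,0) a7@(1,2) | pheromone: 5 0 0 0 0 / 0 0 28 0 0 / 0 0 0 0 0 / 0 0 0 0 0
t=6: a0@(1,2) a1@(1,2) a2@(1,2) a3@(0,0) a4@(1,2) a5@(1,2) a6@(0,0) a7@(1,2) | pheromone: 6 0 0 0 0 / 0 0 33 0 0 / 0 0 0 0 0 / 0 0 0 0 0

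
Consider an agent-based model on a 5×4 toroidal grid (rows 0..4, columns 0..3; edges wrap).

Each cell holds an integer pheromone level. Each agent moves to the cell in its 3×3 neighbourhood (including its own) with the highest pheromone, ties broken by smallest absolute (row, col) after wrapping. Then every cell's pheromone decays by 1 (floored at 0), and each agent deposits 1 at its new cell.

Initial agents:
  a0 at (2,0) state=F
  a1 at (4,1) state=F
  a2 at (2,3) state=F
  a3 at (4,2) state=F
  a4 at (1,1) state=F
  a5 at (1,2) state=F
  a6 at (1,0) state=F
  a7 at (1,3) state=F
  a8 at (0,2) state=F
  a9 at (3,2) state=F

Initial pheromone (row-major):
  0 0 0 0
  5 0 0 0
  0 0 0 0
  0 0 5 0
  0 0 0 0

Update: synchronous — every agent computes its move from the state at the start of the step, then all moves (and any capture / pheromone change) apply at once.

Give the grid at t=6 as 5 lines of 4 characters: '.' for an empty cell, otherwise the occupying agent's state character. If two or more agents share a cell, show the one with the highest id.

....
F...
....
..F.
....

t=1: a0@(1,0) a1@(3,2) a2@(1,0) a3@(3,2) a4@(1,0) a5@(0,1) a6@(1,0) a7@(1,0) a8@(0,1) a9@(3,2) | pheromone: 0 2 0 0 / 9 0 0 0 / 0 0 0 0 / 0 0 7 0 / 0 0 0 0
t=2: a0@(1,0) a1@(3,2) a2@(1,0) a3@(3,2) a4@(1,0) a5@(1,0) a6@(1,0) a7@(1,0) a8@(1,0) a9@(3,2) | pheromone: 0 1 0 0 / 15 0 0 0 / 0 0 0 0 / 0 0 9 0 / 0 0 0 0
t=3: a0@(1,0) a1@(3,2) a2@(1,0) a3@(3,2) a4@(1,0) a5@(1,0) a6@(1,0) a7@(1,0) a8@(1,0) a9@(3,2) | pheromone: 0 0 0 0 / 21 0 0 0 / 0 0 0 0 / 0 0 11 0 / 0 0 0 0
t=4: a0@(1,0) a1@(3,2) a2@(1,0) a3@(3,2) a4@(1,0) a5@(1,0) a6@(1,0) a7@(1,0) a8@(1,0) a9@(3,2) | pheromone: 0 0 0 0 / 27 0 0 0 / 0 0 0 0 / 0 0 13 0 / 0 0 0 0
t=5: a0@(1,0) a1@(3,2) a2@(1,0) a3@(3,2) a4@(1,0) a5@(1,0) a6@(1,0) a7@(1,0) a8@(1,0) a9@(3,2) | pheromone: 0 0 0 0 / 33 0 0 0 / 0 0 0 0 / 0 0 15 0 / 0 0 0 0
t=6: a0@(1,0) a1@(3,2) a2@(1,0) a3@(3,2) a4@(1,0) a5@(1,0) a6@(1,0) a7@(1,0) a8@(1,0) a9@(3,2) | pheromone: 0 0 0 0 / 39 0 0 0 / 0 0 0 0 / 0 0 17 0 / 0 0 0 0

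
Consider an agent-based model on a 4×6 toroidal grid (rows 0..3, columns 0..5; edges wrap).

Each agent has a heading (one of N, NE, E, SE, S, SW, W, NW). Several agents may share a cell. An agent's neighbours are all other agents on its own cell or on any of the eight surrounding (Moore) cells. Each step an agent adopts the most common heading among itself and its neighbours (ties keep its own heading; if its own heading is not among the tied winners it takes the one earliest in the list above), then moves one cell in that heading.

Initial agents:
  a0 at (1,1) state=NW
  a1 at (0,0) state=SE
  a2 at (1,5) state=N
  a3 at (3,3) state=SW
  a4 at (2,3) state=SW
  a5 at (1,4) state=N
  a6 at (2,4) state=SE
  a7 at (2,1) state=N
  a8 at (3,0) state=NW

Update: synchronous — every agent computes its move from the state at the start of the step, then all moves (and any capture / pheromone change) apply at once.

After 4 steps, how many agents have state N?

t=1: a0@(0,0):NW a1@(3,5):NW a2@(0,5):N a3@(0,2):SW a4@(3,2):SW a5@(0,4):N a6@(1,4):N a7@(1,0):NW a8@(2,5):NW
t=2: a0@(3,5):NW a1@(2,4):NW a2@(3,5):N a3@(1,1):SW a4@(0,1):SW a5@(3,4):N a6@(0,4):N a7@(0,5):NW a8@(1,4):NW
t=3: a0@(2,4):NW a1@(1,3):NW a2@(2,5):N a3@(2,0):SW a4@(1,0):SW a5@(2,4):N a6@(3,4):N a7@(3,4):NW a8@(0,3):NW
t=4: a0@(1,3):NW a1@(0,2):NW a2@(1,5):N a3@(3,5):SW a4@(2,5):SW a5@(1,4):N a6@(2,4):N a7@(2,3):NW a8@(3,2):NW

3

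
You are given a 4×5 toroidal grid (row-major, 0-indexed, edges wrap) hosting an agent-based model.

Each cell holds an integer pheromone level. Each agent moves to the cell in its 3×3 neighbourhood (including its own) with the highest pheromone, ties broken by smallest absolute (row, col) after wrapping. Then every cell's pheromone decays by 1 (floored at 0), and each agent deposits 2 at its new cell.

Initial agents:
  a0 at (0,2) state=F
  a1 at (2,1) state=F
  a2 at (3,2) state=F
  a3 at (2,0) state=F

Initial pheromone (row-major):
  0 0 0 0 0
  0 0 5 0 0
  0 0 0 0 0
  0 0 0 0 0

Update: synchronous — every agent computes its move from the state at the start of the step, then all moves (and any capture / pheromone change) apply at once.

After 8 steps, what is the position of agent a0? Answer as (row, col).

(1, 2)

t=1: a0@(1,2) a1@(1,2) a2@(0,1) a3@(1,0) | pheromone: 0 2 0 0 0 / 2 0 8 0 0 / 0 0 0 0 0 / 0 0 0 0 0
t=2: a0@(1,2) a1@(1,2) a2@(1,2) a3@(0,1) | pheromone: 0 3 0 0 0 / 1 0 13 0 0 / 0 0 0 0 0 / 0 0 0 0 0
t=3: a0@(1,2) a1@(1,2) a2@(1,2) a3@(1,2) | pheromone: 0 2 0 0 0 / 0 0 20 0 0 / 0 0 0 0 0 / 0 0 0 0 0
t=4: a0@(1,2) a1@(1,2) a2@(1,2) a3@(1,2) | pheromone: 0 1 0 0 0 / 0 0 27 0 0 / 0 0 0 0 0 / 0 0 0 0 0
t=5: a0@(1,2) a1@(1,2) a2@(1,2) a3@(1,2) | pheromone: 0 0 0 0 0 / 0 0 34 0 0 / 0 0 0 0 0 / 0 0 0 0 0
t=6: a0@(1,2) a1@(1,2) a2@(1,2) a3@(1,2) | pheromone: 0 0 0 0 0 / 0 0 41 0 0 / 0 0 0 0 0 / 0 0 0 0 0
t=7: a0@(1,2) a1@(1,2) a2@(1,2) a3@(1,2) | pheromone: 0 0 0 0 0 / 0 0 48 0 0 / 0 0 0 0 0 / 0 0 0 0 0
t=8: a0@(1,2) a1@(1,2) a2@(1,2) a3@(1,2) | pheromone: 0 0 0 0 0 / 0 0 55 0 0 / 0 0 0 0 0 / 0 0 0 0 0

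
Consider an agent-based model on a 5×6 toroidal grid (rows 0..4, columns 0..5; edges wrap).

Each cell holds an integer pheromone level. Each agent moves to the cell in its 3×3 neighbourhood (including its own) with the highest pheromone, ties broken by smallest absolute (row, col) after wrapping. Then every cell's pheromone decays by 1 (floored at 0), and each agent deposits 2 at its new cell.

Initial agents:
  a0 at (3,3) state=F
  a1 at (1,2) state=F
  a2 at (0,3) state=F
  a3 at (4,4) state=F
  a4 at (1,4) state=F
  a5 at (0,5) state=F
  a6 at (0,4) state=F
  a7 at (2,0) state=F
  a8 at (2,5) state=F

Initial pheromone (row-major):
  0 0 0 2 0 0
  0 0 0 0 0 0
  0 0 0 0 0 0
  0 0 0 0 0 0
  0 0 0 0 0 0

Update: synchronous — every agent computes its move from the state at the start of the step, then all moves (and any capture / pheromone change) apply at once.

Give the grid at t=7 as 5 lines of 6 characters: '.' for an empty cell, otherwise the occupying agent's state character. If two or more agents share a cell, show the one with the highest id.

t=1: a0@(2,2) a1@(0,3) a2@(0,3) a3@(0,3) a4@(0,3) a5@(0,0) a6@(0,3) a7@(1,0) a8@(1,0) | pheromone: 2 0 0 11 0 0 / 4 0 0 0 0 0 / 0 0 2 0 0 0 / 0 0 0 0 0 0 / 0 0 0 0 0 0
t=2: a0@(2,2) a1@(0,3) a2@(0,3) a3@(0,3) a4@(0,3) a5@(1,0) a6@(0,3) a7@(1,0) a8@(1,0) | pheromone: 1 0 0 20 0 0 / 9 0 0 0 0 0 / 0 0 3 0 0 0 / 0 0 0 0 0 0 / 0 0 0 0 0 0
t=3: a0@(2,2) a1@(0,3) a2@(0,3) a3@(0,3) a4@(0,3) a5@(1,0) a6@(0,3) a7@(1,0) a8@(1,0) | pheromone: 0 0 0 29 0 0 / 14 0 0 0 0 0 / 0 0 4 0 0 0 / 0 0 0 0 0 0 / 0 0 0 0 0 0
t=4: a0@(2,2) a1@(0,3) a2@(0,3) a3@(0,3) a4@(0,3) a5@(1,0) a6@(0,3) a7@(1,0) a8@(1,0) | pheromone: 0 0 0 38 0 0 / 19 0 0 0 0 0 / 0 0 5 0 0 0 / 0 0 0 0 0 0 / 0 0 0 0 0 0
t=5: a0@(2,2) a1@(0,3) a2@(0,3) a3@(0,3) a4@(0,3) a5@(1,0) a6@(0,3) a7@(1,0) a8@(1,0) | pheromone: 0 0 0 47 0 0 / 24 0 0 0 0 0 / 0 0 6 0 0 0 / 0 0 0 0 0 0 / 0 0 0 0 0 0
t=6: a0@(2,2) a1@(0,3) a2@(0,3) a3@(0,3) a4@(0,3) a5@(1,0) a6@(0,3) a7@(1,0) a8@(1,0) | pheromone: 0 0 0 56 0 0 / 29 0 0 0 0 0 / 0 0 7 0 0 0 / 0 0 0 0 0 0 / 0 0 0 0 0 0
t=7: a0@(2,2) a1@(0,3) a2@(0,3) a3@(0,3) a4@(0,3) a5@(1,0) a6@(0,3) a7@(1,0) a8@(1,0) | pheromone: 0 0 0 65 0 0 / 34 0 0 0 0 0 / 0 0 8 0 0 0 / 0 0 0 0 0 0 / 0 0 0 0 0 0

...F..
F.....
..F...
......
......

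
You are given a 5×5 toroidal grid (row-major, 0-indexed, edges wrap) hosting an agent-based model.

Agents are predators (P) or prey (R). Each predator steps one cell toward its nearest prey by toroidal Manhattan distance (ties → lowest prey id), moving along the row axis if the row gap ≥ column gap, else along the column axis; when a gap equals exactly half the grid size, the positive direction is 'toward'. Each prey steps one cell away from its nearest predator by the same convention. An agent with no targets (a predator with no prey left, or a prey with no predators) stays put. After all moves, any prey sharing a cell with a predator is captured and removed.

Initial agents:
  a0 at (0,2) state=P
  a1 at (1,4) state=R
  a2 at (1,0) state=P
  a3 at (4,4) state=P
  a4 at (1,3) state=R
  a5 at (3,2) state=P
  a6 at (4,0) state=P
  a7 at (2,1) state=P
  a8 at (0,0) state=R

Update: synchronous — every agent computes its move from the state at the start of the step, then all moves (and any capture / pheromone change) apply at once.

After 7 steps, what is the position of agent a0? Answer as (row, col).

t=1: a0@(1,2):P a1@(1,3):R a2@(1,4):P a3@(0,4):P a4@(2,3):R a5@(2,2):P a6@(0,0):P a7@(2,0):P a8@(4,0):R
t=2: a0@(1,3):P a2@(1,3):P a3@(1,4):P a5@(2,3):P a6@(4,0):P a7@(2,4):P a8@(3,0):R
t=3: a0@(2,3):P a2@(2,3):P a3@(2,4):P a5@(2,4):P a6@(3,0):P a7@(3,4):P a8@(2,0):R
t=4: a0@(2,4):P a2@(2,4):P a3@(2,0):P a5@(2,0):P a6@(2,0):P a7@(2,4):P a8@(2,1):R
t=5: a0@(2,0):P a2@(2,0):P a3@(2,1):P a5@(2,1):P a6@(2,1):P a7@(2,0):P a8@(2,2):R
t=6: a0@(2,1):P a2@(2,1):P a3@(2,2):P a5@(2,2):P a6@(2,2):P a7@(2,1):P a8@(2,3):R
t=7: a0@(2,2):P a2@(2,2):P a3@(2,3):P a5@(2,3):P a6@(2,3):P a7@(2,2):P a8@(2,4):R

(2, 2)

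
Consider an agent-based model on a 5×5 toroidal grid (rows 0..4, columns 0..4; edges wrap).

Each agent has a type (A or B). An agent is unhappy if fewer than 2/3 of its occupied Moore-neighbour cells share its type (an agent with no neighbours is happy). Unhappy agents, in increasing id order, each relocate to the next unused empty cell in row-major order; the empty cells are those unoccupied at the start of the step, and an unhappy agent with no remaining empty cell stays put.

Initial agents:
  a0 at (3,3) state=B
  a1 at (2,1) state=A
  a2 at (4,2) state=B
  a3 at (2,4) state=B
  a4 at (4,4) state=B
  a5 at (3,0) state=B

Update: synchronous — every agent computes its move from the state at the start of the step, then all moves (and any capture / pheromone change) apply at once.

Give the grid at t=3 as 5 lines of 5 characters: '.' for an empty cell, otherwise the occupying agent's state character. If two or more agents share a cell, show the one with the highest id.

A.B..
.....
....B
B..B.
....B

t=1: a0@(3,3):B a1@(0,0):A a2@(4,2):B a3@(2,4):B a4@(4,4):B a5@(3,0):B
t=2: a0@(3,3):B a1@(0,1):A a2@(4,2):B a3@(2,4):B a4@(4,4):B a5@(3,0):B
t=3: a0@(3,3):B a1@(0,0):A a2@(0,2):B a3@(2,4):B a4@(4,4):B a5@(3,0):B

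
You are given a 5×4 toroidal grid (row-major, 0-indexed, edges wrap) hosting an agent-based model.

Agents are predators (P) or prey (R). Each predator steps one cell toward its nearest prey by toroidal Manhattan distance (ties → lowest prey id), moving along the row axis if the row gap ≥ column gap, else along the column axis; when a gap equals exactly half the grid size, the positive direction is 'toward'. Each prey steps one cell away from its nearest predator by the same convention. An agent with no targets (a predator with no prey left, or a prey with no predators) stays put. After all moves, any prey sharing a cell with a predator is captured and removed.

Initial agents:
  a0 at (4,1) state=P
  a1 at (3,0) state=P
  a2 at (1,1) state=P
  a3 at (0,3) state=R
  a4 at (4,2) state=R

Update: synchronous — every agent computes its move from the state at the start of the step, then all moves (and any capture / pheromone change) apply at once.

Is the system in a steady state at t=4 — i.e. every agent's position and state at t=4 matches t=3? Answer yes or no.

no

t=1: a0@(4,2):P a1@(4,0):P a2@(1,2):P a3@(0,2):R a4@(4,3):R
t=2: a0@(0,2):P a1@(4,3):P a2@(0,2):P a3@(1,2):R a4@(4,0):R
t=3: a0@(1,2):P a1@(4,0):P a2@(1,2):P a3@(2,2):R a4@(4,1):R
t=4: a0@(2,2):P a1@(4,1):P a2@(2,2):P a3@(3,2):R a4@(4,2):R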